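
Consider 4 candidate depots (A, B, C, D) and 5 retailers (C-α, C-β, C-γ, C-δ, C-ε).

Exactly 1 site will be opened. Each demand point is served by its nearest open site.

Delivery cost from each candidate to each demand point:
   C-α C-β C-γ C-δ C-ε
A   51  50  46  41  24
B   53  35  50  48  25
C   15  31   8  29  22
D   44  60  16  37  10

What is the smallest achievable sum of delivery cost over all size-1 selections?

105

Open {C}.
  C-α→C 15, C-β→C 31, C-γ→C 8, C-δ→C 29, C-ε→C 22  ⇒ total 105.
Compare {D}: total 167.
Compare {B}: total 211.
No size-1 selection does better; minimum is 105.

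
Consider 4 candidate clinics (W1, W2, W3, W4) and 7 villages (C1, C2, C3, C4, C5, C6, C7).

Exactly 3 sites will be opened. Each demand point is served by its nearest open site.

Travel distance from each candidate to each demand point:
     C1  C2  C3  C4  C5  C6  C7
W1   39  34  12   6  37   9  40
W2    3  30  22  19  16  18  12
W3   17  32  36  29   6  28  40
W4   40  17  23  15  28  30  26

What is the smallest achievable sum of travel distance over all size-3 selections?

Open {W1, W2, W4}.
  C1→W2 3, C2→W4 17, C3→W1 12, C4→W1 6, C5→W2 16, C6→W1 9, C7→W2 12  ⇒ total 75.
Compare {W1, W2, W3}: total 78.
Compare {W1, W3, W4}: total 93.
No size-3 selection does better; minimum is 75.

75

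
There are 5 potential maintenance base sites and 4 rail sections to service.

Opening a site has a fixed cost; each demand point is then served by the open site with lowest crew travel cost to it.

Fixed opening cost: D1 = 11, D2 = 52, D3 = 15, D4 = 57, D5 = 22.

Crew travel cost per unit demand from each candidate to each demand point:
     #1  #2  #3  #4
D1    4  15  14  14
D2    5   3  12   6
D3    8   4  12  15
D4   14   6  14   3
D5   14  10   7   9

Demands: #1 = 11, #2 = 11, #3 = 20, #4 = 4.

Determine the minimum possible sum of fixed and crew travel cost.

312

Open {D1, D3, D5}: assign each demand point to its cheapest open site.
  #1→D1 11×4=44, #2→D3 11×4=44, #3→D5 20×7=140, #4→D5 4×9=36
  crew travel cost 264, fixed 48 → total 312.
Compare {D2, D5}: crew travel cost 252 + fixed 74 = 326.
Compare {D1, D2, D5}: crew travel cost 241 + fixed 85 = 326.
Compare {D2, D3, D5}: crew travel cost 252 + fixed 89 = 341.
All other subsets cost ≥ 326. Minimum total cost: 312.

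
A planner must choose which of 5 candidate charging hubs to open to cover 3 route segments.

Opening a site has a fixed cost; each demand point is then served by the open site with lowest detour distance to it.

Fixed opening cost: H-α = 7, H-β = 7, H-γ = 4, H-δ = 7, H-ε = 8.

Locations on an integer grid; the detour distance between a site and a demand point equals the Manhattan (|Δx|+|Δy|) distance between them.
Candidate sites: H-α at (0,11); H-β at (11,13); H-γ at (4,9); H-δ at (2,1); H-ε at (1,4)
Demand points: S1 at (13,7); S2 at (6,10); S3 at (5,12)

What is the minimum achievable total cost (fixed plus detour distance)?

Open {H-γ}: assign each demand point to its cheapest open site.
  S1→H-γ 11, S2→H-γ 3, S3→H-γ 4
  detour distance 18, fixed 4 → total 22.
Compare {H-β, H-γ}: detour distance 15 + fixed 11 = 26.
Compare {H-α, H-γ}: detour distance 18 + fixed 11 = 29.
Compare {H-γ, H-δ}: detour distance 18 + fixed 11 = 29.
All other subsets cost ≥ 26. Minimum total cost: 22.

22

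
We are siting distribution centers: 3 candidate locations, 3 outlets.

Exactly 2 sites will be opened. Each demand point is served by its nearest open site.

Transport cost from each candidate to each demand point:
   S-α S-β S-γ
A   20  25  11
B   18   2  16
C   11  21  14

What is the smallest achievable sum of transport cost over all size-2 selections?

27

Open {B, C}.
  S-α→C 11, S-β→B 2, S-γ→C 14  ⇒ total 27.
Compare {A, B}: total 31.
Compare {A, C}: total 43.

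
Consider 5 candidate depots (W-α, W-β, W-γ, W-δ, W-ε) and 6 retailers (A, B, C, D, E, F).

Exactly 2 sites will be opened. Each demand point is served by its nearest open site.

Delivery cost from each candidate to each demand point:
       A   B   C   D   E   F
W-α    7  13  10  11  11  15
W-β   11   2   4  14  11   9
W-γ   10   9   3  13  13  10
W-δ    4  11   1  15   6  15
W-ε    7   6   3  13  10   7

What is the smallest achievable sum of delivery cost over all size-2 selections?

Open {W-β, W-δ}.
  A→W-δ 4, B→W-β 2, C→W-δ 1, D→W-β 14, E→W-δ 6, F→W-β 9  ⇒ total 36.
Compare {W-δ, W-ε}: total 37.
Compare {W-β, W-ε}: total 42.
No size-2 selection does better; minimum is 36.

36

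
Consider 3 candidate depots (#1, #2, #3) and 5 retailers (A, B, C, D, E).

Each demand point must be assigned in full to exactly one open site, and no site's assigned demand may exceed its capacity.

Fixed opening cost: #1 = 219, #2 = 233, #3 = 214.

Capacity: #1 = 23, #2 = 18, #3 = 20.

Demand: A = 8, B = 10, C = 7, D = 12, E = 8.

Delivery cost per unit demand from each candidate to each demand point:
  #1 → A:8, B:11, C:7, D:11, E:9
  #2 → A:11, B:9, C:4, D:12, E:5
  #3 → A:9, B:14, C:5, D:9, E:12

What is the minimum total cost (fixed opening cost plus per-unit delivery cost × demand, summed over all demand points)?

1003

Open {#1, #2, #3}; cheapest assignment that respects the capacities:
  #1 (cap 23, load 8): A — cost 8×8 = 64
  #2 (cap 18, load 18): B, E — cost 10×9 + 8×5 = 130
  #3 (cap 20, load 19): C, D — cost 7×5 + 12×9 = 143
  Shipping 337, fixed 666 → total 1003.
  Any other capacity-feasible assignment to {#1, #2, #3} ships for at least 337.
Total demand is 45 and no other set of sites has combined capacity ≥ 45, so {#1, #2, #3} is the only feasible choice of open sites. Minimum: 1003.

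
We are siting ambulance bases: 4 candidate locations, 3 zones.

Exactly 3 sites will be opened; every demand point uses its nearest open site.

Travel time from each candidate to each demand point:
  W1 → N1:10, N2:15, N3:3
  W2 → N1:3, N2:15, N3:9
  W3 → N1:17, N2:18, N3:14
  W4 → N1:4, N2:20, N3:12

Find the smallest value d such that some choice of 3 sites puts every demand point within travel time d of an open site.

15

Open {W1, W2, W3}.
  Farthest demand point is N2 at travel time 15 (to W1); all others are ≤ 15.
With {W1, W2, W4} the worst case is 15.
With {W1, W3, W4} the worst case is 15.
No size-3 selection achieves below 15.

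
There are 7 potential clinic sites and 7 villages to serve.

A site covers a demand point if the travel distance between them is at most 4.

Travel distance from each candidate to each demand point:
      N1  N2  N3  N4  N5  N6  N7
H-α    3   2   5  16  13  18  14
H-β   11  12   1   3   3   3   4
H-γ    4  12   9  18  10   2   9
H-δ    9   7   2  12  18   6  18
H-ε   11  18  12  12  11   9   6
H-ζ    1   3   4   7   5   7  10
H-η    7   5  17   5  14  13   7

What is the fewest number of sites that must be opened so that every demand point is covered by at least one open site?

2

Coverage sets (demand points within 4 of each site):
  H-α: {N1, N2}
  H-β: {N3, N4, N5, N6, N7}
  H-γ: {N1, N6}
  H-δ: {N3}
  H-ε: {}
  H-ζ: {N1, N2, N3}
  H-η: {}
No single site covers all 7 demand points.
But {H-α, H-β} covers everything, so the minimum is 2.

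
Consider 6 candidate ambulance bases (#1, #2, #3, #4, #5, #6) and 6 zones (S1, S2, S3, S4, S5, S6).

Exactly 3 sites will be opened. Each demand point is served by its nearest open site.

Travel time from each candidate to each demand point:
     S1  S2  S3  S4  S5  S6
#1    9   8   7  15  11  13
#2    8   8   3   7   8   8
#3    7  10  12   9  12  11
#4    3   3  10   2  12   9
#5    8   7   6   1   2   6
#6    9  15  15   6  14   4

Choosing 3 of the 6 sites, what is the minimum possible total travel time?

18

Open {#2, #4, #5}.
  S1→#4 3, S2→#4 3, S3→#2 3, S4→#5 1, S5→#5 2, S6→#5 6  ⇒ total 18.
Compare {#4, #5, #6}: total 19.
Compare {#1, #4, #5}: total 21.
No size-3 selection does better; minimum is 18.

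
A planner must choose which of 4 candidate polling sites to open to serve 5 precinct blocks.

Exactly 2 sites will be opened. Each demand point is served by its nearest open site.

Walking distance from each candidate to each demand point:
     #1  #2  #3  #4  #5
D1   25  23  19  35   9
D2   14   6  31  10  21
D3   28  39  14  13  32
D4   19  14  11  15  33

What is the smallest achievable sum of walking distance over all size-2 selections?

Open {D1, D2}.
  #1→D2 14, #2→D2 6, #3→D1 19, #4→D2 10, #5→D1 9  ⇒ total 58.
Compare {D2, D4}: total 62.
Compare {D2, D3}: total 65.
No size-2 selection does better; minimum is 58.

58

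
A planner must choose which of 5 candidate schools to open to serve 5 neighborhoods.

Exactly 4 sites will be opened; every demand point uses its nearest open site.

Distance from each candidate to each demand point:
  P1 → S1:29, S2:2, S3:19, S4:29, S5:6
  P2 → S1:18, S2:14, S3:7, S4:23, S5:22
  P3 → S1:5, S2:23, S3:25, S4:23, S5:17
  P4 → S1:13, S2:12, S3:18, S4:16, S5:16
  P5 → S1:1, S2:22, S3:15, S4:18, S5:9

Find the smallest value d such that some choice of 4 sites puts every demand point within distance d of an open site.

Open {P1, P2, P3, P4}.
  Farthest demand point is S4 at distance 16 (to P4); all others are ≤ 16.
With {P1, P2, P4, P5} the worst case is 16.
With {P1, P3, P4, P5} the worst case is 16.
No size-4 selection achieves below 16.

16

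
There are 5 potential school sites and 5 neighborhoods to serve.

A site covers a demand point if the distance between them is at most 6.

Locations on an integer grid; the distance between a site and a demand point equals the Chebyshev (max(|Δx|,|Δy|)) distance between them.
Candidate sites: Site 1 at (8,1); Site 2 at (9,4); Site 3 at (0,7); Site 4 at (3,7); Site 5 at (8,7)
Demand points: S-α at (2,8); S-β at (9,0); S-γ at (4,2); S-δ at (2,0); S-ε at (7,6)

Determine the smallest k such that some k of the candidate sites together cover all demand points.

2

Coverage sets (demand points within 6 of each site):
  Site 1: {S-β, S-γ, S-δ, S-ε}
  Site 2: {S-β, S-γ, S-ε}
  Site 3: {S-α, S-γ}
  Site 4: {S-α, S-γ, S-ε}
  Site 5: {S-α, S-γ, S-ε}
No single site covers all 5 demand points.
But {Site 1, Site 3} covers everything, so the minimum is 2.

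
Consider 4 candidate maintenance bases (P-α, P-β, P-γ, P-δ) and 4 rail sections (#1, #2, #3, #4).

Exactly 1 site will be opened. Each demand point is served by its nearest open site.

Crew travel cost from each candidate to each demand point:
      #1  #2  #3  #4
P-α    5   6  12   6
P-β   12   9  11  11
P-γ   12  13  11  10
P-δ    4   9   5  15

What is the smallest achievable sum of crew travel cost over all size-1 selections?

29

Open {P-α}.
  #1→P-α 5, #2→P-α 6, #3→P-α 12, #4→P-α 6  ⇒ total 29.
Compare {P-δ}: total 33.
Compare {P-β}: total 43.
No size-1 selection does better; minimum is 29.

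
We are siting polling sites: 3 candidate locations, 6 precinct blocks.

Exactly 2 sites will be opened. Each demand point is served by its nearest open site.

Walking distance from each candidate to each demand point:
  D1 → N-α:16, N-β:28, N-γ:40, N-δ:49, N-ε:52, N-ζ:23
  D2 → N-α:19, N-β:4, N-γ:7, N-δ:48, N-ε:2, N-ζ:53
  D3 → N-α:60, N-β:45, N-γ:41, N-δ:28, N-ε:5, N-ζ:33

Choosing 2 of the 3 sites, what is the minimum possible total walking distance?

93

Open {D2, D3}.
  N-α→D2 19, N-β→D2 4, N-γ→D2 7, N-δ→D3 28, N-ε→D2 2, N-ζ→D3 33  ⇒ total 93.
Compare {D1, D2}: total 100.
Compare {D1, D3}: total 140.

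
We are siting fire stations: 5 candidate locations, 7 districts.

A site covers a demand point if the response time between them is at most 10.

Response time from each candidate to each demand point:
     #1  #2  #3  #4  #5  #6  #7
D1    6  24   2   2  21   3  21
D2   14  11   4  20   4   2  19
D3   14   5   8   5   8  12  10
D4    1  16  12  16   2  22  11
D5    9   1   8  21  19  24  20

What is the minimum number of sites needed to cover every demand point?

Coverage sets (demand points within 10 of each site):
  D1: {#1, #3, #4, #6}
  D2: {#3, #5, #6}
  D3: {#2, #3, #4, #5, #7}
  D4: {#1, #5}
  D5: {#1, #2, #3}
No single site covers all 7 demand points.
But {D1, D3} covers everything, so the minimum is 2.

2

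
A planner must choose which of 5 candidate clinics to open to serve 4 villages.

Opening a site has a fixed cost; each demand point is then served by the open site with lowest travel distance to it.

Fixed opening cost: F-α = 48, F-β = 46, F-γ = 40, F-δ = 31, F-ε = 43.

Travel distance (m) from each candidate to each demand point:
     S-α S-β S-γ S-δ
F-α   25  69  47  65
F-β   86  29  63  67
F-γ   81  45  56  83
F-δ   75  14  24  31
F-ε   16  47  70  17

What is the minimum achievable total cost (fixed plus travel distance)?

145

Open {F-δ, F-ε}: assign each demand point to its cheapest open site.
  S-α→F-ε 16, S-β→F-δ 14, S-γ→F-δ 24, S-δ→F-ε 17
  travel distance 71, fixed 74 → total 145.
Compare {F-α, F-δ}: travel distance 94 + fixed 79 = 173.
Compare {F-δ}: travel distance 144 + fixed 31 = 175.
Compare {F-γ, F-δ, F-ε}: travel distance 71 + fixed 114 = 185.
All other subsets cost ≥ 173. Minimum total cost: 145.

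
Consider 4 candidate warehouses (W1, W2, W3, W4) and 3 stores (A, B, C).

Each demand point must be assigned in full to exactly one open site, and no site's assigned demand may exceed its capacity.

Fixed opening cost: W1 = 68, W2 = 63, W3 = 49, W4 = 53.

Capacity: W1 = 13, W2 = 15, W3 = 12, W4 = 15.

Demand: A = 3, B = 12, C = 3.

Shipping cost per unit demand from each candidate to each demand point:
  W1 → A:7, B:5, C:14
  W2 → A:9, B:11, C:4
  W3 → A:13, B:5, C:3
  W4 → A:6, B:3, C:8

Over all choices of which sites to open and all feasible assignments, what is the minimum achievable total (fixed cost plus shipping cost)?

165

Open {W3, W4}; cheapest assignment that respects the capacities:
  W3 (cap 12, load 3): C — cost 3×3 = 9
  W4 (cap 15, load 15): A, B — cost 3×6 + 12×3 = 54
  Shipping 63, fixed 102 → total 165.
  Any other capacity-feasible assignment to {W3, W4} ships for at least 63.
Compare {W2, W4}: its best feasible assignment gives total 182.
Compare {W1, W4}: its best feasible assignment gives total 202.
Every other set of open sites that can feasibly serve all demand totals ≥ 182 even under its best assignment. Minimum: 165.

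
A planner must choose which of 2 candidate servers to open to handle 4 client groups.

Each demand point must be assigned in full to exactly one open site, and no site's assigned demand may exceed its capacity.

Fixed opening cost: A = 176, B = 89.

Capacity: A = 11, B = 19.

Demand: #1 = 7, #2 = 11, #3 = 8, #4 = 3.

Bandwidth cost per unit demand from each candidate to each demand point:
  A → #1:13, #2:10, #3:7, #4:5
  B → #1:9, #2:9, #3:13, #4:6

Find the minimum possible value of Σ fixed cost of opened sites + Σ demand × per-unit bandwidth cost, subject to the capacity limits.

Open {A, B}; cheapest assignment that respects the capacities:
  A (cap 11, load 11): #3, #4 — cost 8×7 + 3×5 = 71
  B (cap 19, load 18): #1, #2 — cost 7×9 + 11×9 = 162
  Shipping 233, fixed 265 → total 498.
  Any other capacity-feasible assignment to {A, B} ships for at least 233.
Total demand is 29 and no other set of sites has combined capacity ≥ 29, so {A, B} is the only feasible choice of open sites. Minimum: 498.

498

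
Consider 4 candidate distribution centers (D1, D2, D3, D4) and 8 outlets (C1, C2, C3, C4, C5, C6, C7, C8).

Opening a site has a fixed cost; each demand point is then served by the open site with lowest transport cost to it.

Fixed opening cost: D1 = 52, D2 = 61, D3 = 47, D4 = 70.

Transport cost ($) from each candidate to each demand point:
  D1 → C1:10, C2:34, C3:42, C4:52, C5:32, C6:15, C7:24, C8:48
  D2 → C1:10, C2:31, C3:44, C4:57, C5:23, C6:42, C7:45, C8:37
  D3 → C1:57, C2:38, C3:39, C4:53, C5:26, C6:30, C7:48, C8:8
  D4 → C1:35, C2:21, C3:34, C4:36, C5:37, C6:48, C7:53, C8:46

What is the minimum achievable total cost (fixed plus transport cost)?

307

Open {D1, D3}: assign each demand point to its cheapest open site.
  C1→D1 10, C2→D1 34, C3→D3 39, C4→D1 52, C5→D3 26, C6→D1 15, C7→D1 24, C8→D3 8
  transport cost 208, fixed 99 → total 307.
Compare {D1}: transport cost 257 + fixed 52 = 309.
Compare {D1, D4}: transport cost 218 + fixed 122 = 340.
Compare {D1, D3, D4}: transport cost 174 + fixed 169 = 343.
All other subsets cost ≥ 309. Minimum total cost: 307.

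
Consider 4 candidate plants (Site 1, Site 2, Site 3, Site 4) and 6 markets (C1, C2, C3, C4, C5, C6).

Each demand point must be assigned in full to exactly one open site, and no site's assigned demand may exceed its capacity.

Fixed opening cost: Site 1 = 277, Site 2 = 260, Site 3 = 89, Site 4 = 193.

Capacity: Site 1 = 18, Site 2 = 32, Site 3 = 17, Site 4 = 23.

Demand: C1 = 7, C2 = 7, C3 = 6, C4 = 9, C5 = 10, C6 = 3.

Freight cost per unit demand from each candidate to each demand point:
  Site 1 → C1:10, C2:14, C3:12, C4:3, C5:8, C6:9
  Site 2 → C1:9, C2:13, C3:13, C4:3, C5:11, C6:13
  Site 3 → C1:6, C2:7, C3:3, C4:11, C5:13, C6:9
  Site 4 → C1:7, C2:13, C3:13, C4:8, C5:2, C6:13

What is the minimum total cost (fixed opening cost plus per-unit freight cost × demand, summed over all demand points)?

Open {Site 2, Site 3}; cheapest assignment that respects the capacities:
  Site 2 (cap 32, load 26): C1, C4, C5 — cost 7×9 + 9×3 + 10×11 = 200
  Site 3 (cap 17, load 16): C2, C3, C6 — cost 7×7 + 6×3 + 3×9 = 94
  Shipping 294, fixed 349 → total 643.
  Any other capacity-feasible assignment to {Site 2, Site 3} ships for at least 294.
Compare {Site 2, Site 3, Site 4}: its best feasible assignment gives total 732.
Compare {Site 1, Site 3, Site 4}: its best feasible assignment gives total 749.
Every other set of open sites that can feasibly serve all demand totals ≥ 732 even under its best assignment. Minimum: 643.

643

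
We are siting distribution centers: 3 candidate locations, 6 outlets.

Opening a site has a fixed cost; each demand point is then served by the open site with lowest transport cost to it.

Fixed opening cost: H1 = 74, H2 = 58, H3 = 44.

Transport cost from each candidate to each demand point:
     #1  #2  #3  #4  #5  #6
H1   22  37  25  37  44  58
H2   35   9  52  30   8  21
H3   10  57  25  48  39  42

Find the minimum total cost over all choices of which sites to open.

205

Open {H2, H3}: assign each demand point to its cheapest open site.
  #1→H3 10, #2→H2 9, #3→H3 25, #4→H2 30, #5→H2 8, #6→H2 21
  transport cost 103, fixed 102 → total 205.
Compare {H2}: transport cost 155 + fixed 58 = 213.
Compare {H1, H2}: transport cost 115 + fixed 132 = 247.
Compare {H3}: transport cost 221 + fixed 44 = 265.
All other subsets cost ≥ 213. Minimum total cost: 205.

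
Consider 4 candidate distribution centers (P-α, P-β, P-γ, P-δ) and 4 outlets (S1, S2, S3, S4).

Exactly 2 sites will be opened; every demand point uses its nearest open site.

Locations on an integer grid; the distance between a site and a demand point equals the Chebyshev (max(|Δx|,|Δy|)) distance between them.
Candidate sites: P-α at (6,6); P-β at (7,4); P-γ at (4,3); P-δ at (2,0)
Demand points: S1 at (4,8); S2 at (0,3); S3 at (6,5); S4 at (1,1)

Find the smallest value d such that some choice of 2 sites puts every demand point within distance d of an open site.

Open {P-α, P-δ}.
  Farthest demand point is S2 at distance 3 (to P-δ); all others are ≤ 3.
With {P-α, P-γ} the worst case is 4.
With {P-β, P-γ} the worst case is 4.
No size-2 selection achieves below 3.

3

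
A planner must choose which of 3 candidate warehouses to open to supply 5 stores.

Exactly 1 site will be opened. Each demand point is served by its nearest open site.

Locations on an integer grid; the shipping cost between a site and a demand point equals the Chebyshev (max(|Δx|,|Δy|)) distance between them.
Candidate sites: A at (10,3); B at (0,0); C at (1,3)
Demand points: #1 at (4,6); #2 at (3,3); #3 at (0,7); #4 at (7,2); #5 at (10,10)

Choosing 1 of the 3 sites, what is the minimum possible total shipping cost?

24

Open {C}.
  #1→C 3, #2→C 2, #3→C 4, #4→C 6, #5→C 9  ⇒ total 24.
Compare {A}: total 33.
Compare {B}: total 33.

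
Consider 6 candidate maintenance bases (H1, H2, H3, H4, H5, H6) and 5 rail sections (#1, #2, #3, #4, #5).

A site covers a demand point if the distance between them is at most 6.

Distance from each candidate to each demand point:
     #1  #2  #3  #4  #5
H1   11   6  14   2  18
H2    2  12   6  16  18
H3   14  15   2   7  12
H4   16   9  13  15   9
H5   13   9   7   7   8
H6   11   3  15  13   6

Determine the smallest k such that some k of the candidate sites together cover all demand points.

3

Coverage sets (demand points within 6 of each site):
  H1: {#2, #4}
  H2: {#1, #3}
  H3: {#3}
  H4: {}
  H5: {}
  H6: {#2, #5}
No 2 sites suffice: every size-2 union leaves at least one demand point uncovered.
But {H1, H2, H6} covers everything, so the minimum is 3.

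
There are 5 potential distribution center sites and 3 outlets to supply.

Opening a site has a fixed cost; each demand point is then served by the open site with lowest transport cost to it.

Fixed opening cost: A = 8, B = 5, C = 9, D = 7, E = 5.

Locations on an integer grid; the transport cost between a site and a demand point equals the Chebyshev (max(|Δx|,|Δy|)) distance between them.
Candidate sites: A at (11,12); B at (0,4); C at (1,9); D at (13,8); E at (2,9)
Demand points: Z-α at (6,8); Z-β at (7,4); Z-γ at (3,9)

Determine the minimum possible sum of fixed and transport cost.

Open {E}: assign each demand point to its cheapest open site.
  Z-α→E 4, Z-β→E 5, Z-γ→E 1
  transport cost 10, fixed 5 → total 15.
Compare {B, E}: transport cost 10 + fixed 10 = 20.
Compare {C}: transport cost 13 + fixed 9 = 22.
Compare {D, E}: transport cost 10 + fixed 12 = 22.
All other subsets cost ≥ 20. Minimum total cost: 15.

15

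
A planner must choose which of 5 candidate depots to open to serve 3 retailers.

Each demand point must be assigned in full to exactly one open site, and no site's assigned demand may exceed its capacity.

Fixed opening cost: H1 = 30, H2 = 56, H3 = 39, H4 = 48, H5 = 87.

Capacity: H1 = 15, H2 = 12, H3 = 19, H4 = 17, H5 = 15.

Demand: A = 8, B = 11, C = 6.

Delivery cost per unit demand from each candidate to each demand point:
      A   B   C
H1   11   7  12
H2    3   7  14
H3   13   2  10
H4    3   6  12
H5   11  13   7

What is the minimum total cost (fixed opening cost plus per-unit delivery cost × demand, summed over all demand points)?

Open {H3, H4}; cheapest assignment that respects the capacities:
  H3 (cap 19, load 17): B, C — cost 11×2 + 6×10 = 82
  H4 (cap 17, load 8): A — cost 8×3 = 24
  Shipping 106, fixed 87 → total 193.
  Any other capacity-feasible assignment to {H3, H4} ships for at least 106.
Compare {H2, H3}: its best feasible assignment gives total 201.
Compare {H1, H3, H4}: its best feasible assignment gives total 223.
Every other set of open sites that can feasibly serve all demand totals ≥ 201 even under its best assignment. Minimum: 193.

193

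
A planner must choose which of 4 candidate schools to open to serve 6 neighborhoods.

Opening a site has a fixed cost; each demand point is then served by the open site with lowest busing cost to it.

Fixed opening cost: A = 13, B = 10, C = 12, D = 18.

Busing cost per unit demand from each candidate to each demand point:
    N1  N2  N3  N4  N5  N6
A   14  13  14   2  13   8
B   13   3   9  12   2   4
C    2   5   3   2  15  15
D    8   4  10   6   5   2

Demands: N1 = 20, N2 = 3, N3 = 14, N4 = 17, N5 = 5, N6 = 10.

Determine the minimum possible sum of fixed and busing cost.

Open {B, C, D}: assign each demand point to its cheapest open site.
  N1→C 20×2=40, N2→B 3×3=9, N3→C 14×3=42, N4→C 17×2=34, N5→B 5×2=10, N6→D 10×2=20
  busing cost 155, fixed 40 → total 195.
Compare {B, C}: busing cost 175 + fixed 22 = 197.
Compare {C, D}: busing cost 173 + fixed 30 = 203.
Compare {A, B, C, D}: busing cost 155 + fixed 53 = 208.
All other subsets cost ≥ 197. Minimum total cost: 195.

195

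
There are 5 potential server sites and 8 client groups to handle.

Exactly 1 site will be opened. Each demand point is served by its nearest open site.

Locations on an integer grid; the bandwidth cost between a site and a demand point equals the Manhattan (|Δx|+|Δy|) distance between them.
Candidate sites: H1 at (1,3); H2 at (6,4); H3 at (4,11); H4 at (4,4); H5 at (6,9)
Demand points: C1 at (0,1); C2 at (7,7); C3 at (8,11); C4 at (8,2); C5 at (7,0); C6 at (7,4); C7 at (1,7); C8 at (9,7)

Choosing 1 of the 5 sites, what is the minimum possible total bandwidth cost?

Open {H2}.
  C1→H2 9, C2→H2 4, C3→H2 9, C4→H2 4, C5→H2 5, C6→H2 1, C7→H2 8, C8→H2 6  ⇒ total 46.
Compare {H4}: total 54.
Compare {H5}: total 58.
No size-1 selection does better; minimum is 46.

46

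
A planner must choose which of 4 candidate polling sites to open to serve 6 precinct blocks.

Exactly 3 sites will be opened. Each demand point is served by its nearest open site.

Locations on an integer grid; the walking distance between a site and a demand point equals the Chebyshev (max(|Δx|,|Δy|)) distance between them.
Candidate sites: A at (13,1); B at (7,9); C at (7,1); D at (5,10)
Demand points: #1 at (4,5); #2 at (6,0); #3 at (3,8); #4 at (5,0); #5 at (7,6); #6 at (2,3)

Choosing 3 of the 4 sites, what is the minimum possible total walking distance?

17

Open {B, C, D}.
  #1→B 4, #2→C 1, #3→D 2, #4→C 2, #5→B 3, #6→C 5  ⇒ total 17.
Compare {A, C, D}: total 18.
Compare {A, B, C}: total 19.
No size-3 selection does better; minimum is 17.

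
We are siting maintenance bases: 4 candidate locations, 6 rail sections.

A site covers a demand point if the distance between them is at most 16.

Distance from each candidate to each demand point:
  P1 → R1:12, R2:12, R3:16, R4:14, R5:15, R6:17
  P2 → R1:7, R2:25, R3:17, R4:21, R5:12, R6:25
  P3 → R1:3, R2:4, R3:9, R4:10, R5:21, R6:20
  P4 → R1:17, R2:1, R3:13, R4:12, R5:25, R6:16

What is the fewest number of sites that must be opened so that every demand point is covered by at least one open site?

Coverage sets (demand points within 16 of each site):
  P1: {R1, R2, R3, R4, R5}
  P2: {R1, R5}
  P3: {R1, R2, R3, R4}
  P4: {R2, R3, R4, R6}
No single site covers all 6 demand points.
But {P1, P4} covers everything, so the minimum is 2.

2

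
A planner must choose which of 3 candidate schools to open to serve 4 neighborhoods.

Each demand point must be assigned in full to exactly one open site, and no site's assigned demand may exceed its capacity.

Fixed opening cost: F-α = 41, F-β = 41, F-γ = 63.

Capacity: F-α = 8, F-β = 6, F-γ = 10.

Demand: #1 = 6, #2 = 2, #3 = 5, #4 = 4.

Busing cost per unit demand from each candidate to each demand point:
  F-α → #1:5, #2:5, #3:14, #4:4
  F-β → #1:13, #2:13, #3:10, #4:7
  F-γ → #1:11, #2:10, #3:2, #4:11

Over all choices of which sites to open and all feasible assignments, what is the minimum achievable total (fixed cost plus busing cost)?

198

Open {F-α, F-γ}; cheapest assignment that respects the capacities:
  F-α (cap 8, load 8): #1, #2 — cost 6×5 + 2×5 = 40
  F-γ (cap 10, load 9): #3, #4 — cost 5×2 + 4×11 = 54
  Shipping 94, fixed 104 → total 198.
  Any other capacity-feasible assignment to {F-α, F-γ} ships for at least 94.
Compare {F-α, F-β, F-γ}: its best feasible assignment gives total 223.
Every other set of open sites that can feasibly serve all demand totals ≥ 223 even under its best assignment. Minimum: 198.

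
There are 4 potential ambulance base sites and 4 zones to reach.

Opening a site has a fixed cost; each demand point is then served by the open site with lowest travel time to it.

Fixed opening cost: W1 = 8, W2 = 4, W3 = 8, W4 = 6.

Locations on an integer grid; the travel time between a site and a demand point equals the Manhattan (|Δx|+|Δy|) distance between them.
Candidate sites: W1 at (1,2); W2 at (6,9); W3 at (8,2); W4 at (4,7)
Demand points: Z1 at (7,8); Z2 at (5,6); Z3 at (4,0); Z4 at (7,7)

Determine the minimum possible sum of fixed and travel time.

22

Open {W4}: assign each demand point to its cheapest open site.
  Z1→W4 4, Z2→W4 2, Z3→W4 7, Z4→W4 3
  travel time 16, fixed 6 → total 22.
Compare {W2}: travel time 20 + fixed 4 = 24.
Compare {W2, W4}: travel time 14 + fixed 10 = 24.
Compare {W1, W2}: travel time 14 + fixed 12 = 26.
All other subsets cost ≥ 24. Minimum total cost: 22.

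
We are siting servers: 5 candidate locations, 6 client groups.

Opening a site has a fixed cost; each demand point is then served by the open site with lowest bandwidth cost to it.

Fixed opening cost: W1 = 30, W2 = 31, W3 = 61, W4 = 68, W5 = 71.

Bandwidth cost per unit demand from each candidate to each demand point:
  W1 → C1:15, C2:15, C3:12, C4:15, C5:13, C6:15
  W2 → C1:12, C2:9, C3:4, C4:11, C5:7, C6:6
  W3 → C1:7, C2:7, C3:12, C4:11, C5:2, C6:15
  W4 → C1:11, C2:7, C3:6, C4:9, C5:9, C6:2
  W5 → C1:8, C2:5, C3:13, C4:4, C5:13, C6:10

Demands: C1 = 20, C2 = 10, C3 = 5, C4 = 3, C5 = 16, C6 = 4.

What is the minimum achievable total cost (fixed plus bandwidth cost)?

Open {W2, W3}: assign each demand point to its cheapest open site.
  C1→W3 20×7=140, C2→W3 10×7=70, C3→W2 5×4=20, C4→W2 3×11=33, C5→W3 16×2=32, C6→W2 4×6=24
  bandwidth cost 319, fixed 92 → total 411.
Compare {W3, W4}: bandwidth cost 307 + fixed 129 = 436.
Compare {W1, W2, W3}: bandwidth cost 319 + fixed 122 = 441.
Compare {W2, W3, W5}: bandwidth cost 278 + fixed 163 = 441.
All other subsets cost ≥ 436. Minimum total cost: 411.

411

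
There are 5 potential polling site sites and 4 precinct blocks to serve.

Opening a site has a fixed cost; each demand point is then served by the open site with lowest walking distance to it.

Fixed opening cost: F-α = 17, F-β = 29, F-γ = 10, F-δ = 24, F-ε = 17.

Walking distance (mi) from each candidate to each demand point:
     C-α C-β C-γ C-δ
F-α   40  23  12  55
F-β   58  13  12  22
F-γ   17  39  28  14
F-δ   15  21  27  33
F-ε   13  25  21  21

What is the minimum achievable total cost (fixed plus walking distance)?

Open {F-α, F-γ}: assign each demand point to its cheapest open site.
  C-α→F-γ 17, C-β→F-α 23, C-γ→F-α 12, C-δ→F-γ 14
  walking distance 66, fixed 27 → total 93.
Compare {F-β, F-γ}: walking distance 56 + fixed 39 = 95.
Compare {F-ε}: walking distance 80 + fixed 17 = 97.
Compare {F-γ, F-ε}: walking distance 73 + fixed 27 = 100.
All other subsets cost ≥ 95. Minimum total cost: 93.

93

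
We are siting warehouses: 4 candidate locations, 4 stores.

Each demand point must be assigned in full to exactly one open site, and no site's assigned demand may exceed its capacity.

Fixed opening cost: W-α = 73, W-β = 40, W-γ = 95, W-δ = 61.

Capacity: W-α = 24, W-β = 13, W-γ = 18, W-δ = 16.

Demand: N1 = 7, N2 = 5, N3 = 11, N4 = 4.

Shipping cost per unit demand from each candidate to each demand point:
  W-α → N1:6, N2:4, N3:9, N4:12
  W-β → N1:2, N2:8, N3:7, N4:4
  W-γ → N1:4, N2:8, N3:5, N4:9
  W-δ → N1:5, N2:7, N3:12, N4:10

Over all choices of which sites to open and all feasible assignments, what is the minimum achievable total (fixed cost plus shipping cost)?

Open {W-β, W-γ}; cheapest assignment that respects the capacities:
  W-β (cap 13, load 11): N1, N4 — cost 7×2 + 4×4 = 30
  W-γ (cap 18, load 16): N2, N3 — cost 5×8 + 11×5 = 95
  Shipping 125, fixed 135 → total 260.
  Any other capacity-feasible assignment to {W-β, W-γ} ships for at least 125.
Compare {W-α, W-β}: its best feasible assignment gives total 262.
Compare {W-β, W-δ}: its best feasible assignment gives total 288.
Every other set of open sites that can feasibly serve all demand totals ≥ 262 even under its best assignment. Minimum: 260.

260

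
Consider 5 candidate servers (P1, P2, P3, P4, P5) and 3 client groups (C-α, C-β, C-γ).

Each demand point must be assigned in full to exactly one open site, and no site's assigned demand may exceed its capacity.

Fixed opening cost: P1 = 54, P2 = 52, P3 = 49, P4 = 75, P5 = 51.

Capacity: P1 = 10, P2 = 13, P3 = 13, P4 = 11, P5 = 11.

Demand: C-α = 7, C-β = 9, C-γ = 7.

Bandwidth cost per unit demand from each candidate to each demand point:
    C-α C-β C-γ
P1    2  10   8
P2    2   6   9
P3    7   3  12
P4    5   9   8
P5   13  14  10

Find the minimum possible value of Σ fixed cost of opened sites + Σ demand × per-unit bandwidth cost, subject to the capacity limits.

Open {P1, P2, P3}; cheapest assignment that respects the capacities:
  P1 (cap 10, load 7): C-γ — cost 7×8 = 56
  P2 (cap 13, load 7): C-α — cost 7×2 = 14
  P3 (cap 13, load 9): C-β — cost 9×3 = 27
  Shipping 97, fixed 155 → total 252.
  Any other capacity-feasible assignment to {P1, P2, P3} ships for at least 97.
Compare {P2, P3, P5}: its best feasible assignment gives total 263.
Compare {P1, P3, P5}: its best feasible assignment gives total 265.
Every other set of open sites that can feasibly serve all demand totals ≥ 263 even under its best assignment. Minimum: 252.

252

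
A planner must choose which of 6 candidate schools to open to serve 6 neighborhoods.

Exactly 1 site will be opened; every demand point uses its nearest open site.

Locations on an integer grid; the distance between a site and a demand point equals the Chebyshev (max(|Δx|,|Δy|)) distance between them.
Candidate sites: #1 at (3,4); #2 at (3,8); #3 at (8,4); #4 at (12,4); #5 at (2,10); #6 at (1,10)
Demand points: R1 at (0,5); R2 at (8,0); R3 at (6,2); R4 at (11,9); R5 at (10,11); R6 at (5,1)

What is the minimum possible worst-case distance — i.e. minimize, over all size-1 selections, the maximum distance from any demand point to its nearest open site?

Open {#1}.
  Farthest demand point is R4 at distance 8 (to #1); all others are ≤ 8.
With {#2} the worst case is 8.
With {#3} the worst case is 8.
No size-1 selection achieves below 8.

8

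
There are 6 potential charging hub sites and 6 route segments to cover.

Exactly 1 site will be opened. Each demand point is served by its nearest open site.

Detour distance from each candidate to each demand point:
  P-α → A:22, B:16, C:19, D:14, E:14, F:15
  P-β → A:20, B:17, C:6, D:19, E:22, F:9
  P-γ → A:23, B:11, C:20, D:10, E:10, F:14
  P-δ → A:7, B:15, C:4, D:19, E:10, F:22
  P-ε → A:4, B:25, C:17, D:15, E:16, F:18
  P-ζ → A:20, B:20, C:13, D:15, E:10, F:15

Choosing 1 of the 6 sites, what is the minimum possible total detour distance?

Open {P-δ}.
  A→P-δ 7, B→P-δ 15, C→P-δ 4, D→P-δ 19, E→P-δ 10, F→P-δ 22  ⇒ total 77.
Compare {P-γ}: total 88.
Compare {P-β}: total 93.
No size-1 selection does better; minimum is 77.

77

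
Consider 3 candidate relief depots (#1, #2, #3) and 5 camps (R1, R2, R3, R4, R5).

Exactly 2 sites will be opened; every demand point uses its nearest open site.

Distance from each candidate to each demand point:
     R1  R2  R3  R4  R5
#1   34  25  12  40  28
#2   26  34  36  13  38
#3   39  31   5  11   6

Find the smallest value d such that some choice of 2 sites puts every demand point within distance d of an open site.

28

Open {#1, #2}.
  Farthest demand point is R5 at distance 28 (to #1); all others are ≤ 28.
With {#2, #3} the worst case is 31.
With {#1, #3} the worst case is 34.
No size-2 selection achieves below 28.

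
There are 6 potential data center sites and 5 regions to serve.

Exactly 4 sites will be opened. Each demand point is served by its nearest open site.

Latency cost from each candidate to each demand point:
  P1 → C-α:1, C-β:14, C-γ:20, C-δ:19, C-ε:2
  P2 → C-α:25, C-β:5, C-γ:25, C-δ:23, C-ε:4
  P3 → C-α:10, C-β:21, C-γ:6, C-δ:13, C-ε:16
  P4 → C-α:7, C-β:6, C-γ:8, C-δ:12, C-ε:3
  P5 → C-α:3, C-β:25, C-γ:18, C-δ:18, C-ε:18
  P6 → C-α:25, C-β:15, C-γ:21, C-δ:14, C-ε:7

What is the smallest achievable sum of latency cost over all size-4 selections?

26

Open {P1, P2, P3, P4}.
  C-α→P1 1, C-β→P2 5, C-γ→P3 6, C-δ→P4 12, C-ε→P1 2  ⇒ total 26.
Compare {P1, P2, P3, P5}: total 27.
Compare {P1, P2, P3, P6}: total 27.
No size-4 selection does better; minimum is 26.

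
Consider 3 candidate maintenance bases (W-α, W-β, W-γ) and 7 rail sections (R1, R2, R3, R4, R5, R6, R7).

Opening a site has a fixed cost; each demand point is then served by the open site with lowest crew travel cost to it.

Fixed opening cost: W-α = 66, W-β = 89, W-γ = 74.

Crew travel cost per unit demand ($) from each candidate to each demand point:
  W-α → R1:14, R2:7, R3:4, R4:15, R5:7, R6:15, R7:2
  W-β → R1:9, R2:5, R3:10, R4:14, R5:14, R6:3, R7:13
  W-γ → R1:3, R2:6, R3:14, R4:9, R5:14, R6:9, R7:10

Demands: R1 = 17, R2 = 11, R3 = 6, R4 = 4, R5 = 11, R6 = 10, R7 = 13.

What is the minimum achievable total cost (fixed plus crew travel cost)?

510

Open {W-α, W-γ}: assign each demand point to its cheapest open site.
  R1→W-γ 17×3=51, R2→W-γ 11×6=66, R3→W-α 6×4=24, R4→W-γ 4×9=36, R5→W-α 11×7=77, R6→W-γ 10×9=90, R7→W-α 13×2=26
  crew travel cost 370, fixed 140 → total 510.
Compare {W-α, W-β, W-γ}: crew travel cost 299 + fixed 229 = 528.
Compare {W-α, W-β}: crew travel cost 421 + fixed 155 = 576.
Compare {W-β, W-γ}: crew travel cost 516 + fixed 163 = 679.
All other subsets cost ≥ 528. Minimum total cost: 510.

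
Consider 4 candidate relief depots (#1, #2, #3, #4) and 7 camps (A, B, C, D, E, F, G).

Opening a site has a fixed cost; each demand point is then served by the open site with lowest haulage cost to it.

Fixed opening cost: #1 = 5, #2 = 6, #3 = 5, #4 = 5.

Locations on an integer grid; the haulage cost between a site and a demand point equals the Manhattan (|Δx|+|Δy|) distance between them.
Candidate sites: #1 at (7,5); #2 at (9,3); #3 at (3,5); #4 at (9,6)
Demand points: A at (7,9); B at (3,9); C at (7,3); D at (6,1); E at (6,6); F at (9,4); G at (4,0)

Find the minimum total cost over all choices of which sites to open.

36

Open {#1, #3}: assign each demand point to its cheapest open site.
  A→#1 4, B→#3 4, C→#1 2, D→#1 5, E→#1 2, F→#1 3, G→#3 6
  haulage cost 26, fixed 10 → total 36.
Compare {#1}: haulage cost 32 + fixed 5 = 37.
Compare {#1, #2, #3}: haulage cost 24 + fixed 16 = 40.
Compare {#1, #3, #4}: haulage cost 25 + fixed 15 = 40.
All other subsets cost ≥ 37. Minimum total cost: 36.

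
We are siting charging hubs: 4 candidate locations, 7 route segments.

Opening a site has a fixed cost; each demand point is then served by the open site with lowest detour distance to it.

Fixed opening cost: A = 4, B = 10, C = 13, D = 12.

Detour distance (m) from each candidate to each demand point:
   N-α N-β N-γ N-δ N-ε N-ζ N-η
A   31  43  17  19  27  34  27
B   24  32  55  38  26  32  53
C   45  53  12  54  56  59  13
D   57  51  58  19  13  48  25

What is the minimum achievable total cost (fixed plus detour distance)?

180

Open {B, C, D}: assign each demand point to its cheapest open site.
  N-α→B 24, N-β→B 32, N-γ→C 12, N-δ→D 19, N-ε→D 13, N-ζ→B 32, N-η→C 13
  detour distance 145, fixed 35 → total 180.
Compare {A, B, C, D}: detour distance 145 + fixed 39 = 184.
Compare {A, B, C}: detour distance 158 + fixed 27 = 185.
Compare {A, B, D}: detour distance 162 + fixed 26 = 188.
All other subsets cost ≥ 184. Minimum total cost: 180.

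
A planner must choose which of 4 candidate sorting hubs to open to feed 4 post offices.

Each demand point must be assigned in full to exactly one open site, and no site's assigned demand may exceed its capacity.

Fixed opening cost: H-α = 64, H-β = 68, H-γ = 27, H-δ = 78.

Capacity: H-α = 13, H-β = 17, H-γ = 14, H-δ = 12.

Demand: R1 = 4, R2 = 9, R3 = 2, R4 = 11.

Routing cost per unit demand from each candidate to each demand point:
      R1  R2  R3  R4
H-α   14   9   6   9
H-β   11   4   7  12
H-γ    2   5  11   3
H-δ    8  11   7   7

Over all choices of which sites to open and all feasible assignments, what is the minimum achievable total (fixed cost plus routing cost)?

Open {H-β, H-γ}; cheapest assignment that respects the capacities:
  H-β (cap 17, load 15): R1, R2, R3 — cost 4×11 + 9×4 + 2×7 = 94
  H-γ (cap 14, load 11): R4 — cost 11×3 = 33
  Shipping 127, fixed 95 → total 222.
  Any other capacity-feasible assignment to {H-β, H-γ} ships for at least 127.
Compare {H-α, H-γ}: its best feasible assignment gives total 255.
Compare {H-α, H-β, H-γ}: its best feasible assignment gives total 284.
Every other set of open sites that can feasibly serve all demand totals ≥ 255 even under its best assignment. Minimum: 222.

222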